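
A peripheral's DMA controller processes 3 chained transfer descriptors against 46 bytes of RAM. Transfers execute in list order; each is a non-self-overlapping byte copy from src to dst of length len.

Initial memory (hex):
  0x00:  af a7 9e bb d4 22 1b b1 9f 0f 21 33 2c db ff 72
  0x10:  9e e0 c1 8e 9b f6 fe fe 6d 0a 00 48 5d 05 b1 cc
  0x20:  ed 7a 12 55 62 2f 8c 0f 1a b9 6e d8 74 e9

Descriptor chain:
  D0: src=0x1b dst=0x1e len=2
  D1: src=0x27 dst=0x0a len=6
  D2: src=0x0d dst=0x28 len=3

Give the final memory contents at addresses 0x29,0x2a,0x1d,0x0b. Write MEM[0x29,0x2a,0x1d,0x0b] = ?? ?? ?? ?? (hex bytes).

D0: mem[0x1e..0x1f] <- [48 5d]
D1: mem[0x0a..0x0f] <- [0f 1a b9 6e d8 74]
D2: mem[0x28..0x2a] <- [6e d8 74]
query mem[0x29]=0xd8, mem[0x2a]=0x74, mem[0x1d]=0x05, mem[0x0b]=0x1a

MEM[0x29,0x2a,0x1d,0x0b] = d8 74 05 1a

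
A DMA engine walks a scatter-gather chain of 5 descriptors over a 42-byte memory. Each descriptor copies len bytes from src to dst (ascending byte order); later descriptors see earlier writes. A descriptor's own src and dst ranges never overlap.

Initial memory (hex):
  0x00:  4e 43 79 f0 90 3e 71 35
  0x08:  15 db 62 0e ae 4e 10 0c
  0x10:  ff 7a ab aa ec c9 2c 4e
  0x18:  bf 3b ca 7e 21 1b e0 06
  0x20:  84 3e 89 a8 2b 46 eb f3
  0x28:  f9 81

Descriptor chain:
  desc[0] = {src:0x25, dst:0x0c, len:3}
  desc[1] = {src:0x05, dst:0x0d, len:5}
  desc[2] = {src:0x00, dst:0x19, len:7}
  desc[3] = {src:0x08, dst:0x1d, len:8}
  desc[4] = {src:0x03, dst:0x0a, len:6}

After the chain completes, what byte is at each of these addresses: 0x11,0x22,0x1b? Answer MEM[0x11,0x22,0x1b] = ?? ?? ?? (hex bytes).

  after D0: wrote 3B at 0x0c = 46ebf3
  after D1: wrote 5B at 0x0d = 3e713515db
  after D2: wrote 7B at 0x19 = 4e4379f0903e71
  after D3: wrote 8B at 0x1d = 15db620e463e7135
  after D4: wrote 6B at 0x0a = f0903e713515
query mem[0x11]=0xdb, mem[0x22]=0x3e, mem[0x1b]=0x79

MEM[0x11,0x22,0x1b] = db 3e 79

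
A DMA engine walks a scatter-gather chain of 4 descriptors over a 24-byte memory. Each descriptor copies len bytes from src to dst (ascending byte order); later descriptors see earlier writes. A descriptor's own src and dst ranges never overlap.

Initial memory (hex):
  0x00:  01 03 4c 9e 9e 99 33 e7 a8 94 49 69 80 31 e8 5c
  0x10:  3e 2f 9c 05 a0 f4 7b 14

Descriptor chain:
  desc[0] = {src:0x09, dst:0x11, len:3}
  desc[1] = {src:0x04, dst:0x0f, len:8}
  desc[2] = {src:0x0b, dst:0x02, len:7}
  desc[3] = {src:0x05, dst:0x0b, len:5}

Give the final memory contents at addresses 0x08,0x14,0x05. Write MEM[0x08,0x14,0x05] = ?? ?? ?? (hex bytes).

MEM[0x08,0x14,0x05] = 33 94 e8

#0 dst[0x11+3] := {0x94,0x49,0x69}
#1 dst[0x0f+8] := {0x9e,0x99,0x33,0xe7,0xa8,0x94,0x49,0x69}
#2 dst[0x02+7] := {0x69,0x80,0x31,0xe8,0x9e,0x99,0x33}
#3 dst[0x0b+5] := {0xe8,0x9e,0x99,0x33,0x94}
query mem[0x08]=0x33, mem[0x14]=0x94, mem[0x05]=0xe8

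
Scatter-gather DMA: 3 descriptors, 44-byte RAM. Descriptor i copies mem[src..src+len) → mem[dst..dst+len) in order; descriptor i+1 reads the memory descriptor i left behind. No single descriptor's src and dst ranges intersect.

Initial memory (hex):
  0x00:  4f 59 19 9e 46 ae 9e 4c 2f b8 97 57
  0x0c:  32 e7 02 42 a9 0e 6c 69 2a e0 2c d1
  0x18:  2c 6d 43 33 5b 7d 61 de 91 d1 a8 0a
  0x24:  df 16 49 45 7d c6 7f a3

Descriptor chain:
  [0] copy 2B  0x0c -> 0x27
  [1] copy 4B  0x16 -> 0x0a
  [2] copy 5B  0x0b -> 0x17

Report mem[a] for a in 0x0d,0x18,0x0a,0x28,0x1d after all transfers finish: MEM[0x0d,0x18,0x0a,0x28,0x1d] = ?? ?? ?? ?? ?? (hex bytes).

[0] 0x0c->0x27 len=2 : 32 e7
[1] 0x16->0x0a len=4 : 2c d1 2c 6d
[2] 0x0b->0x17 len=5 : d1 2c 6d 02 42
query mem[0x0d]=0x6d, mem[0x18]=0x2c, mem[0x0a]=0x2c, mem[0x28]=0xe7, mem[0x1d]=0x7d

MEM[0x0d,0x18,0x0a,0x28,0x1d] = 6d 2c 2c e7 7d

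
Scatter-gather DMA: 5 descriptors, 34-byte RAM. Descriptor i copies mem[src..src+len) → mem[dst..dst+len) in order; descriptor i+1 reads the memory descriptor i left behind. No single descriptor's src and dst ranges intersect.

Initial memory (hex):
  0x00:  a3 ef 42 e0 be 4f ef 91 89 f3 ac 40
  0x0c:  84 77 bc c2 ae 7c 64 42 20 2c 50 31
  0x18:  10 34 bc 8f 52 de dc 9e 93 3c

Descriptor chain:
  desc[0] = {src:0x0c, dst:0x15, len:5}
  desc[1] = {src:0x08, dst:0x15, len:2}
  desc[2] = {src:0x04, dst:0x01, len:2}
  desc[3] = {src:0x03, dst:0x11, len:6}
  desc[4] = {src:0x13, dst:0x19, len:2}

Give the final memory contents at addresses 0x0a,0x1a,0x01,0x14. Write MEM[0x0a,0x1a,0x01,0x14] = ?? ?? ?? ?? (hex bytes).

MEM[0x0a,0x1a,0x01,0x14] = ac ef be ef

D0: mem[0x15..0x19] <- [84 77 bc c2 ae]
D1: mem[0x15..0x16] <- [89 f3]
D2: mem[0x01..0x02] <- [be 4f]
D3: mem[0x11..0x16] <- [e0 be 4f ef 91 89]
D4: mem[0x19..0x1a] <- [4f ef]
query mem[0x0a]=0xac, mem[0x1a]=0xef, mem[0x01]=0xbe, mem[0x14]=0xef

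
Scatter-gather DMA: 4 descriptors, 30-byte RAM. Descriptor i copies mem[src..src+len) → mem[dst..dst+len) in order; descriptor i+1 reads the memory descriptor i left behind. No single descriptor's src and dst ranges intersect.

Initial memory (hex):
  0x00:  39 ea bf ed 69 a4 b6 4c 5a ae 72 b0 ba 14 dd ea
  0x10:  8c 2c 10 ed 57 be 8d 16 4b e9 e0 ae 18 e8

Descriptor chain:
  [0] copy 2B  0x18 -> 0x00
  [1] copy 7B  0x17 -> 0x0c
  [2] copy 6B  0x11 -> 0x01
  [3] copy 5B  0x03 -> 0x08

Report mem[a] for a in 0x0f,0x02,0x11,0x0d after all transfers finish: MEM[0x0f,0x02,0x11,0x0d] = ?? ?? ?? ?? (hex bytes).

MEM[0x0f,0x02,0x11,0x0d] = e0 e8 18 4b

[0] 0x18->0x00 len=2 : 4b e9
[1] 0x17->0x0c len=7 : 16 4b e9 e0 ae 18 e8
[2] 0x11->0x01 len=6 : 18 e8 ed 57 be 8d
[3] 0x03->0x08 len=5 : ed 57 be 8d 4c
query mem[0x0f]=0xe0, mem[0x02]=0xe8, mem[0x11]=0x18, mem[0x0d]=0x4b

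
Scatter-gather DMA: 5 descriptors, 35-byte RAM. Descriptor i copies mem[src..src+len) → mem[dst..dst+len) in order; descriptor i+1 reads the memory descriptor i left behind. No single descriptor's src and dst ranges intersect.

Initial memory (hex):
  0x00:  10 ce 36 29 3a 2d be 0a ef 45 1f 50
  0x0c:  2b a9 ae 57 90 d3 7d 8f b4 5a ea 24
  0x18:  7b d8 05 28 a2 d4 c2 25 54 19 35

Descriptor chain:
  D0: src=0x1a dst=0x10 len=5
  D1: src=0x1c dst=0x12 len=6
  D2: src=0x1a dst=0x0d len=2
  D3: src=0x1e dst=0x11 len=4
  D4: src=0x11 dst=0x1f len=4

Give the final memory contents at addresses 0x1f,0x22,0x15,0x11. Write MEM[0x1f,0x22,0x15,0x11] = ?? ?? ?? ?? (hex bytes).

  after D0: wrote 5B at 0x10 = 0528a2d4c2
  after D1: wrote 6B at 0x12 = a2d4c2255419
  after D2: wrote 2B at 0x0d = 0528
  after D3: wrote 4B at 0x11 = c2255419
  after D4: wrote 4B at 0x1f = c2255419
query mem[0x1f]=0xc2, mem[0x22]=0x19, mem[0x15]=0x25, mem[0x11]=0xc2

MEM[0x1f,0x22,0x15,0x11] = c2 19 25 c2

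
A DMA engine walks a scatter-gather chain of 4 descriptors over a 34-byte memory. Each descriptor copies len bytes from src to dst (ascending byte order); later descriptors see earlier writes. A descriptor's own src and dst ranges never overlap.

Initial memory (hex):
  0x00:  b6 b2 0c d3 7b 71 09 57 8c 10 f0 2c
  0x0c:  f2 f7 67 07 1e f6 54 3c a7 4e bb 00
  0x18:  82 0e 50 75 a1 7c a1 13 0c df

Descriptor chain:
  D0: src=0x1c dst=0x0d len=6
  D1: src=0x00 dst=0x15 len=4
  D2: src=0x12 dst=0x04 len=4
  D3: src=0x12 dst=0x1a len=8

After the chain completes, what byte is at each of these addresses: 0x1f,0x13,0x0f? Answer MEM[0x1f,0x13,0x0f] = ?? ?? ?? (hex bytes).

MEM[0x1f,0x13,0x0f] = 0c 3c a1

[0] 0x1c->0x0d len=6 : a1 7c a1 13 0c df
[1] 0x00->0x15 len=4 : b6 b2 0c d3
[2] 0x12->0x04 len=4 : df 3c a7 b6
[3] 0x12->0x1a len=8 : df 3c a7 b6 b2 0c d3 0e
query mem[0x1f]=0x0c, mem[0x13]=0x3c, mem[0x0f]=0xa1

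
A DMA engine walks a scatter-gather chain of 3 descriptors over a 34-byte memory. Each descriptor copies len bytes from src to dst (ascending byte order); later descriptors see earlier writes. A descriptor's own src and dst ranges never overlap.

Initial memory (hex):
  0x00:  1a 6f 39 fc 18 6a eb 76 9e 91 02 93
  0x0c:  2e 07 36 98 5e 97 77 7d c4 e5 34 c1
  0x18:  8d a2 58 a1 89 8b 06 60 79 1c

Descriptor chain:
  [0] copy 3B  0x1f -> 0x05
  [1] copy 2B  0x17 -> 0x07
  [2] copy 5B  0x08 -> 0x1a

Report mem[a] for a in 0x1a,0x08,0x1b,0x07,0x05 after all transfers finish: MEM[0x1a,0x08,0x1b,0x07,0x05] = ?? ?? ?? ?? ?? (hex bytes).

  after D0: wrote 3B at 0x05 = 60791c
  after D1: wrote 2B at 0x07 = c18d
  after D2: wrote 5B at 0x1a = 8d9102932e
query mem[0x1a]=0x8d, mem[0x08]=0x8d, mem[0x1b]=0x91, mem[0x07]=0xc1, mem[0x05]=0x60

MEM[0x1a,0x08,0x1b,0x07,0x05] = 8d 8d 91 c1 60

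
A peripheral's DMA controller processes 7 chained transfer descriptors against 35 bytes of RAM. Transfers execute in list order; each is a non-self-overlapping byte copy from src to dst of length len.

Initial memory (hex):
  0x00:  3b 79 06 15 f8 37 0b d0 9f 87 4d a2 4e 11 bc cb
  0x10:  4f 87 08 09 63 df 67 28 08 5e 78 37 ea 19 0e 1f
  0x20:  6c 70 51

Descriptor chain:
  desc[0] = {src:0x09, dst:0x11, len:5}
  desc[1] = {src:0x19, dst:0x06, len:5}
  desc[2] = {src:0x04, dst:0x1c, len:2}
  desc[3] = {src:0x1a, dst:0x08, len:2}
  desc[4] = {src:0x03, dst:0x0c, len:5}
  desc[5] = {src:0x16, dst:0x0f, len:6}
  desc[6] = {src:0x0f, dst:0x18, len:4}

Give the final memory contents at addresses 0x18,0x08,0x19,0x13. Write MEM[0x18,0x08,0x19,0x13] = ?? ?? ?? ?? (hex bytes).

  after D0: wrote 5B at 0x11 = 874da24e11
  after D1: wrote 5B at 0x06 = 5e7837ea19
  after D2: wrote 2B at 0x1c = f837
  after D3: wrote 2B at 0x08 = 7837
  after D4: wrote 5B at 0x0c = 15f8375e78
  after D5: wrote 6B at 0x0f = 6728085e7837
  after D6: wrote 4B at 0x18 = 6728085e
query mem[0x18]=0x67, mem[0x08]=0x78, mem[0x19]=0x28, mem[0x13]=0x78

MEM[0x18,0x08,0x19,0x13] = 67 78 28 78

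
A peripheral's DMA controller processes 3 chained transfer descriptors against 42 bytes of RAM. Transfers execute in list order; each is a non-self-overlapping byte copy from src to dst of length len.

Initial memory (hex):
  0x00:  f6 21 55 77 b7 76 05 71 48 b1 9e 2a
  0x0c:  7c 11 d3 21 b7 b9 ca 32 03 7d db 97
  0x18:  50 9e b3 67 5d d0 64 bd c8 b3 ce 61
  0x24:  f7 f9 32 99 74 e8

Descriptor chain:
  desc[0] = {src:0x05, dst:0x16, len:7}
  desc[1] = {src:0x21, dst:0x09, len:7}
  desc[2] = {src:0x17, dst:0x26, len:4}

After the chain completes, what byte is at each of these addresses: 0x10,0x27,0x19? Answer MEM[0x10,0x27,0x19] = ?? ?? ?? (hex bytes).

[0] 0x05->0x16 len=7 : 76 05 71 48 b1 9e 2a
[1] 0x21->0x09 len=7 : b3 ce 61 f7 f9 32 99
[2] 0x17->0x26 len=4 : 05 71 48 b1
query mem[0x10]=0xb7, mem[0x27]=0x71, mem[0x19]=0x48

MEM[0x10,0x27,0x19] = b7 71 48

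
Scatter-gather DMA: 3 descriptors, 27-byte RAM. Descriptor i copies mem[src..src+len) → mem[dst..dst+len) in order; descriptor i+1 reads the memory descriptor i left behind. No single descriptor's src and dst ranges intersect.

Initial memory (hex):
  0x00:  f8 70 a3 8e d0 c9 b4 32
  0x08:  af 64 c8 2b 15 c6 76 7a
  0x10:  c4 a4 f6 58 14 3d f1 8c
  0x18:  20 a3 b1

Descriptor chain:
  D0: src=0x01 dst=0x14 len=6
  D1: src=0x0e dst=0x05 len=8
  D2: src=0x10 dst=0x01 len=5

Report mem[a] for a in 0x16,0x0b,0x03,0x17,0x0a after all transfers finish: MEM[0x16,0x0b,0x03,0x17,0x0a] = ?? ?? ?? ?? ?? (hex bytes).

MEM[0x16,0x0b,0x03,0x17,0x0a] = 8e 70 f6 d0 58

  after D0: wrote 6B at 0x14 = 70a38ed0c9b4
  after D1: wrote 8B at 0x05 = 767ac4a4f65870a3
  after D2: wrote 5B at 0x01 = c4a4f65870
query mem[0x16]=0x8e, mem[0x0b]=0x70, mem[0x03]=0xf6, mem[0x17]=0xd0, mem[0x0a]=0x58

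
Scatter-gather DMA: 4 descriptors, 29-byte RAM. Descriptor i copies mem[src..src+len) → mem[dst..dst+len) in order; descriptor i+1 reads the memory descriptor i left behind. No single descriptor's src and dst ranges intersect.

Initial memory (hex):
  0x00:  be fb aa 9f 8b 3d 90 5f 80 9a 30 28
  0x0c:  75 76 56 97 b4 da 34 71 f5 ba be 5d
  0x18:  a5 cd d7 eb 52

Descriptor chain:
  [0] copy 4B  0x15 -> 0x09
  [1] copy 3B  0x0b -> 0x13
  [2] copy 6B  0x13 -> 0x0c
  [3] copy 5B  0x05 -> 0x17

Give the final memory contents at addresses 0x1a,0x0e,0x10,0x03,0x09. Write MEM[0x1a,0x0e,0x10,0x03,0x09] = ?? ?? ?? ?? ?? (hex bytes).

  after D0: wrote 4B at 0x09 = babe5da5
  after D1: wrote 3B at 0x13 = 5da576
  after D2: wrote 6B at 0x0c = 5da576be5da5
  after D3: wrote 5B at 0x17 = 3d905f80ba
query mem[0x1a]=0x80, mem[0x0e]=0x76, mem[0x10]=0x5d, mem[0x03]=0x9f, mem[0x09]=0xba

MEM[0x1a,0x0e,0x10,0x03,0x09] = 80 76 5d 9f ba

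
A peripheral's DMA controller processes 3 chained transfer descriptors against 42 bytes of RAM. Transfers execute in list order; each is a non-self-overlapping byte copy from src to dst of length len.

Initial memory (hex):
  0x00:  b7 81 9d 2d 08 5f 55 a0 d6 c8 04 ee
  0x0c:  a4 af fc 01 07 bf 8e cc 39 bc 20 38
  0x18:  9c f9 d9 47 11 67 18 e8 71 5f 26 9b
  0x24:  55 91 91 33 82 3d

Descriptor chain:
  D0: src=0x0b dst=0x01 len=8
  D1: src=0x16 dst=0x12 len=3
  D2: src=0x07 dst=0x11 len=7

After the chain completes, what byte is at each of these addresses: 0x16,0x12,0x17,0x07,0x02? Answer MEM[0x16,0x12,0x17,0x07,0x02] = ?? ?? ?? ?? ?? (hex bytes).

D0: mem[0x01..0x08] <- [ee a4 af fc 01 07 bf 8e]
D1: mem[0x12..0x14] <- [20 38 9c]
D2: mem[0x11..0x17] <- [bf 8e c8 04 ee a4 af]
query mem[0x16]=0xa4, mem[0x12]=0x8e, mem[0x17]=0xaf, mem[0x07]=0xbf, mem[0x02]=0xa4

MEM[0x16,0x12,0x17,0x07,0x02] = a4 8e af bf a4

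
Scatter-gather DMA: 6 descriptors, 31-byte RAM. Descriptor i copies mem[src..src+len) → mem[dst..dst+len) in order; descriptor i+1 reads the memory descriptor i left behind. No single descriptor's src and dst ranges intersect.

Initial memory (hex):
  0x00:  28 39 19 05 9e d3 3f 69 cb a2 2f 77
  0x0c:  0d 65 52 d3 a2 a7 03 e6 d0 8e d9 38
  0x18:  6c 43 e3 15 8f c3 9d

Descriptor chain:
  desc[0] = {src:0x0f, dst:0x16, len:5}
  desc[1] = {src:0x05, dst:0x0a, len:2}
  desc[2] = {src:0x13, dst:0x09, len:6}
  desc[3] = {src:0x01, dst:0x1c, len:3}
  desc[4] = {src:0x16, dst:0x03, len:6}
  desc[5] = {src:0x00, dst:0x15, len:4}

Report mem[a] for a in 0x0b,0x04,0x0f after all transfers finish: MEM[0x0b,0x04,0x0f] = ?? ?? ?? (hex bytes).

D0: mem[0x16..0x1a] <- [d3 a2 a7 03 e6]
D1: mem[0x0a..0x0b] <- [d3 3f]
D2: mem[0x09..0x0e] <- [e6 d0 8e d3 a2 a7]
D3: mem[0x1c..0x1e] <- [39 19 05]
D4: mem[0x03..0x08] <- [d3 a2 a7 03 e6 15]
D5: mem[0x15..0x18] <- [28 39 19 d3]
query mem[0x0b]=0x8e, mem[0x04]=0xa2, mem[0x0f]=0xd3

MEM[0x0b,0x04,0x0f] = 8e a2 d3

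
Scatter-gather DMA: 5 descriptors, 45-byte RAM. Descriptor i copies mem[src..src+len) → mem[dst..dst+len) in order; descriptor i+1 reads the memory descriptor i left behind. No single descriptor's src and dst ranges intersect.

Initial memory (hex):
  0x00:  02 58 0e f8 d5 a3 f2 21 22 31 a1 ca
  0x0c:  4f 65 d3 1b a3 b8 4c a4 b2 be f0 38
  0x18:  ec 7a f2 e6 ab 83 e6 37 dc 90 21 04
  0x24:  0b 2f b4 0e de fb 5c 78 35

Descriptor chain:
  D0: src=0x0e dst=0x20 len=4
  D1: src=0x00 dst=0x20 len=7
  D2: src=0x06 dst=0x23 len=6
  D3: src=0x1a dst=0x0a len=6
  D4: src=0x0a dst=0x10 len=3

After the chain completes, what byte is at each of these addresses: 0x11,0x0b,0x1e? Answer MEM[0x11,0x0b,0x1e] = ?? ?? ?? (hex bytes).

[0] 0x0e->0x20 len=4 : d3 1b a3 b8
[1] 0x00->0x20 len=7 : 02 58 0e f8 d5 a3 f2
[2] 0x06->0x23 len=6 : f2 21 22 31 a1 ca
[3] 0x1a->0x0a len=6 : f2 e6 ab 83 e6 37
[4] 0x0a->0x10 len=3 : f2 e6 ab
query mem[0x11]=0xe6, mem[0x0b]=0xe6, mem[0x1e]=0xe6

MEM[0x11,0x0b,0x1e] = e6 e6 e6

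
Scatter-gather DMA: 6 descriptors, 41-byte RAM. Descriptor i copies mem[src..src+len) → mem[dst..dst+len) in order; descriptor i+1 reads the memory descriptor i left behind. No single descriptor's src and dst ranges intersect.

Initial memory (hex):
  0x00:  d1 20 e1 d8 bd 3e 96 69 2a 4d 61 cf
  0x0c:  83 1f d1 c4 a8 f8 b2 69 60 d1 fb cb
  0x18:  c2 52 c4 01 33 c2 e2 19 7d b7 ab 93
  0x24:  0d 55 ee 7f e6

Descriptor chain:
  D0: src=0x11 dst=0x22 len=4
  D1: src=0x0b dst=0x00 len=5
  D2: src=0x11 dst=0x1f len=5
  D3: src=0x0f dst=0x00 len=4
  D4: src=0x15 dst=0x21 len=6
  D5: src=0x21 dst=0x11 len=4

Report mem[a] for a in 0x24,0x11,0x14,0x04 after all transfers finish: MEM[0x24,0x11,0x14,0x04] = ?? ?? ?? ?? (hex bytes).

#0 dst[0x22+4] := {0xf8,0xb2,0x69,0x60}
#1 dst[0x00+5] := {0xcf,0x83,0x1f,0xd1,0xc4}
#2 dst[0x1f+5] := {0xf8,0xb2,0x69,0x60,0xd1}
#3 dst[0x00+4] := {0xc4,0xa8,0xf8,0xb2}
#4 dst[0x21+6] := {0xd1,0xfb,0xcb,0xc2,0x52,0xc4}
#5 dst[0x11+4] := {0xd1,0xfb,0xcb,0xc2}
query mem[0x24]=0xc2, mem[0x11]=0xd1, mem[0x14]=0xc2, mem[0x04]=0xc4

MEM[0x24,0x11,0x14,0x04] = c2 d1 c2 c4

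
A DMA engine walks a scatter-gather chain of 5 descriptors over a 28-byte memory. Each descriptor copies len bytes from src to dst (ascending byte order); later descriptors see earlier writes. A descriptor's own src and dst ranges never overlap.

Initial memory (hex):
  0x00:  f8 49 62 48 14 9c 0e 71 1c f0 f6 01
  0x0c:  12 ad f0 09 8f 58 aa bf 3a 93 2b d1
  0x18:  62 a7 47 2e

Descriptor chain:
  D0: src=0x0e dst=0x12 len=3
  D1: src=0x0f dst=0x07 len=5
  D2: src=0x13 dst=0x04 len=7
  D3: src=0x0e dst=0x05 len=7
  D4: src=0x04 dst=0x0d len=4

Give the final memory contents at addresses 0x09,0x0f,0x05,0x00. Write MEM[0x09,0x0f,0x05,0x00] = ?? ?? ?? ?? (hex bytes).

[0] 0x0e->0x12 len=3 : f0 09 8f
[1] 0x0f->0x07 len=5 : 09 8f 58 f0 09
[2] 0x13->0x04 len=7 : 09 8f 93 2b d1 62 a7
[3] 0x0e->0x05 len=7 : f0 09 8f 58 f0 09 8f
[4] 0x04->0x0d len=4 : 09 f0 09 8f
query mem[0x09]=0xf0, mem[0x0f]=0x09, mem[0x05]=0xf0, mem[0x00]=0xf8

MEM[0x09,0x0f,0x05,0x00] = f0 09 f0 f8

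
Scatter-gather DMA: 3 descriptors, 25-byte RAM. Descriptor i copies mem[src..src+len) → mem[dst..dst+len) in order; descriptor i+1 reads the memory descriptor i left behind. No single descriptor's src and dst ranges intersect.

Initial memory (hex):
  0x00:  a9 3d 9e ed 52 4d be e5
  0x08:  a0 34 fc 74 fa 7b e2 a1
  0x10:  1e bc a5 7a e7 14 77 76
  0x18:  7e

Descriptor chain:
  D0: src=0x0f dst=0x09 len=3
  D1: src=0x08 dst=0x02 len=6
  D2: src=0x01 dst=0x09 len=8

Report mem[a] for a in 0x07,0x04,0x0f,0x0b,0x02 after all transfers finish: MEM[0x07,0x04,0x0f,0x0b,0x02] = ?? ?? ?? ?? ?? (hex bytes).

#0 dst[0x09+3] := {0xa1,0x1e,0xbc}
#1 dst[0x02+6] := {0xa0,0xa1,0x1e,0xbc,0xfa,0x7b}
#2 dst[0x09+8] := {0x3d,0xa0,0xa1,0x1e,0xbc,0xfa,0x7b,0xa0}
query mem[0x07]=0x7b, mem[0x04]=0x1e, mem[0x0f]=0x7b, mem[0x0b]=0xa1, mem[0x02]=0xa0

MEM[0x07,0x04,0x0f,0x0b,0x02] = 7b 1e 7b a1 a0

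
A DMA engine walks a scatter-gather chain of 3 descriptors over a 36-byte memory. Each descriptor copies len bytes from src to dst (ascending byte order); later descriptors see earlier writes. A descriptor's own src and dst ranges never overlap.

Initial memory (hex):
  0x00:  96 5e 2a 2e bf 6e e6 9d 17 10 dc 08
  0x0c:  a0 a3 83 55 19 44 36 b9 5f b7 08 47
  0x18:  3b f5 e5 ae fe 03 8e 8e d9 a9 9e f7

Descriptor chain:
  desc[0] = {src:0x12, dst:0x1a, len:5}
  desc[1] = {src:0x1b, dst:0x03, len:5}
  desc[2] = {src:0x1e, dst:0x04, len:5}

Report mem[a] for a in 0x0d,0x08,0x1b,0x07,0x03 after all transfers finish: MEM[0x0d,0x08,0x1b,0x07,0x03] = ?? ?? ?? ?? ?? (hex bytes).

#0 dst[0x1a+5] := {0x36,0xb9,0x5f,0xb7,0x08}
#1 dst[0x03+5] := {0xb9,0x5f,0xb7,0x08,0x8e}
#2 dst[0x04+5] := {0x08,0x8e,0xd9,0xa9,0x9e}
query mem[0x0d]=0xa3, mem[0x08]=0x9e, mem[0x1b]=0xb9, mem[0x07]=0xa9, mem[0x03]=0xb9

MEM[0x0d,0x08,0x1b,0x07,0x03] = a3 9e b9 a9 b9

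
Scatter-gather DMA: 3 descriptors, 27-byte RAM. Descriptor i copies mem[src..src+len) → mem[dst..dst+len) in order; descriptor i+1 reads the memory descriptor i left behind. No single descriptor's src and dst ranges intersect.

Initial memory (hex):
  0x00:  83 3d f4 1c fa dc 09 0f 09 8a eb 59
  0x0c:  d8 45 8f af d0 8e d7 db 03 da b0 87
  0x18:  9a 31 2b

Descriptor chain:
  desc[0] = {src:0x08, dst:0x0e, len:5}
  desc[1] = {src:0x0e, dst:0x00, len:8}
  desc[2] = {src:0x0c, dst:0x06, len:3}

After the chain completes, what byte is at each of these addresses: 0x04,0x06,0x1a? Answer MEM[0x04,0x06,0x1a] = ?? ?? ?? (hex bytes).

#0 dst[0x0e+5] := {0x09,0x8a,0xeb,0x59,0xd8}
#1 dst[0x00+8] := {0x09,0x8a,0xeb,0x59,0xd8,0xdb,0x03,0xda}
#2 dst[0x06+3] := {0xd8,0x45,0x09}
query mem[0x04]=0xd8, mem[0x06]=0xd8, mem[0x1a]=0x2b

MEM[0x04,0x06,0x1a] = d8 d8 2b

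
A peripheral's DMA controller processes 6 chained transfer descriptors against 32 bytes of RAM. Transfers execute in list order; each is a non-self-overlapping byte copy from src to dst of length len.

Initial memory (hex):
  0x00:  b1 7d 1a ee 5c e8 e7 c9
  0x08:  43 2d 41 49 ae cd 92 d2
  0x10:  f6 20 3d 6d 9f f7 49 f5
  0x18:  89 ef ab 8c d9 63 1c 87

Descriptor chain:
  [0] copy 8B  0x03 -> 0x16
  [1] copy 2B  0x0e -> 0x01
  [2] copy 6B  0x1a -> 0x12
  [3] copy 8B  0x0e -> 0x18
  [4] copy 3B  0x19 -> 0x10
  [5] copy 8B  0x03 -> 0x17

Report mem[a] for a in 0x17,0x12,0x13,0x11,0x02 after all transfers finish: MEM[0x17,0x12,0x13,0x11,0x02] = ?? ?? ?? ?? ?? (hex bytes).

#0 dst[0x16+8] := {0xee,0x5c,0xe8,0xe7,0xc9,0x43,0x2d,0x41}
#1 dst[0x01+2] := {0x92,0xd2}
#2 dst[0x12+6] := {0xc9,0x43,0x2d,0x41,0x1c,0x87}
#3 dst[0x18+8] := {0x92,0xd2,0xf6,0x20,0xc9,0x43,0x2d,0x41}
#4 dst[0x10+3] := {0xd2,0xf6,0x20}
#5 dst[0x17+8] := {0xee,0x5c,0xe8,0xe7,0xc9,0x43,0x2d,0x41}
query mem[0x17]=0xee, mem[0x12]=0x20, mem[0x13]=0x43, mem[0x11]=0xf6, mem[0x02]=0xd2

MEM[0x17,0x12,0x13,0x11,0x02] = ee 20 43 f6 d2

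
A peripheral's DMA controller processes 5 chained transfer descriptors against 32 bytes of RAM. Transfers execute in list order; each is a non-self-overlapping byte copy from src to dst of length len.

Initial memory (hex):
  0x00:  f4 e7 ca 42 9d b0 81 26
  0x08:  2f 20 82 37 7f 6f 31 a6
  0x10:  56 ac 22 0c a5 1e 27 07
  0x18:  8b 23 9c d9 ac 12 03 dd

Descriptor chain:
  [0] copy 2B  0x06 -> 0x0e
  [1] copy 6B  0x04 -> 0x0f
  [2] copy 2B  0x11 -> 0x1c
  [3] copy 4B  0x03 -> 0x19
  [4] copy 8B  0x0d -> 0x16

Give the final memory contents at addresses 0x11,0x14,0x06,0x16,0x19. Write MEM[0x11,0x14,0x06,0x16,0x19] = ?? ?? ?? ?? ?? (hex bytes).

  after D0: wrote 2B at 0x0e = 8126
  after D1: wrote 6B at 0x0f = 9db081262f20
  after D2: wrote 2B at 0x1c = 8126
  after D3: wrote 4B at 0x19 = 429db081
  after D4: wrote 8B at 0x16 = 6f819db081262f20
query mem[0x11]=0x81, mem[0x14]=0x20, mem[0x06]=0x81, mem[0x16]=0x6f, mem[0x19]=0xb0

MEM[0x11,0x14,0x06,0x16,0x19] = 81 20 81 6f b0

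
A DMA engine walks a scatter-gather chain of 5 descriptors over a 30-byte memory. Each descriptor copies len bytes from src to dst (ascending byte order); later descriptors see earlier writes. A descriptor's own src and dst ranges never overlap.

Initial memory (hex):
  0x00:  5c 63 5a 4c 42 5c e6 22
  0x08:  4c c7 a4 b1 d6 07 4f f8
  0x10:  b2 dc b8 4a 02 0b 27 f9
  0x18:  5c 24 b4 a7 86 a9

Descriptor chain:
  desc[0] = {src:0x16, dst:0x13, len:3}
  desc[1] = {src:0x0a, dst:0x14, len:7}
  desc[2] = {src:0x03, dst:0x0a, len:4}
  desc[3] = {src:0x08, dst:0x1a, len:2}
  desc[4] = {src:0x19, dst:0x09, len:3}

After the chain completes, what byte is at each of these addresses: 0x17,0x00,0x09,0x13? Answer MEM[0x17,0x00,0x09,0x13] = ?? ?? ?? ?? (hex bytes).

#0 dst[0x13+3] := {0x27,0xf9,0x5c}
#1 dst[0x14+7] := {0xa4,0xb1,0xd6,0x07,0x4f,0xf8,0xb2}
#2 dst[0x0a+4] := {0x4c,0x42,0x5c,0xe6}
#3 dst[0x1a+2] := {0x4c,0xc7}
#4 dst[0x09+3] := {0xf8,0x4c,0xc7}
query mem[0x17]=0x07, mem[0x00]=0x5c, mem[0x09]=0xf8, mem[0x13]=0x27

MEM[0x17,0x00,0x09,0x13] = 07 5c f8 27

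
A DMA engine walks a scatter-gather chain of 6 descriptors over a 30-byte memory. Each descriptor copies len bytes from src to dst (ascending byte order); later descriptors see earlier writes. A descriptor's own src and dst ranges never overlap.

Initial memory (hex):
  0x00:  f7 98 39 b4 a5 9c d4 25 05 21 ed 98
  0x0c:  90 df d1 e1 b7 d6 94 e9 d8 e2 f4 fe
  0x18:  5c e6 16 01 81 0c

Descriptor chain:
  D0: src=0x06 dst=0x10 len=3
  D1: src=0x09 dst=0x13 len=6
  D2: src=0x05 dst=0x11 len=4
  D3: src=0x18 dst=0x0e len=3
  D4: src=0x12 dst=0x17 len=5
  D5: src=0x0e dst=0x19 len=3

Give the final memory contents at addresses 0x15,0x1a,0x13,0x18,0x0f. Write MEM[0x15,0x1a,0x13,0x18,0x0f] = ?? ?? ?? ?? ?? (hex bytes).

  after D0: wrote 3B at 0x10 = d42505
  after D1: wrote 6B at 0x13 = 21ed9890dfd1
  after D2: wrote 4B at 0x11 = 9cd42505
  after D3: wrote 3B at 0x0e = d1e616
  after D4: wrote 5B at 0x17 = d425059890
  after D5: wrote 3B at 0x19 = d1e616
query mem[0x15]=0x98, mem[0x1a]=0xe6, mem[0x13]=0x25, mem[0x18]=0x25, mem[0x0f]=0xe6

MEM[0x15,0x1a,0x13,0x18,0x0f] = 98 e6 25 25 e6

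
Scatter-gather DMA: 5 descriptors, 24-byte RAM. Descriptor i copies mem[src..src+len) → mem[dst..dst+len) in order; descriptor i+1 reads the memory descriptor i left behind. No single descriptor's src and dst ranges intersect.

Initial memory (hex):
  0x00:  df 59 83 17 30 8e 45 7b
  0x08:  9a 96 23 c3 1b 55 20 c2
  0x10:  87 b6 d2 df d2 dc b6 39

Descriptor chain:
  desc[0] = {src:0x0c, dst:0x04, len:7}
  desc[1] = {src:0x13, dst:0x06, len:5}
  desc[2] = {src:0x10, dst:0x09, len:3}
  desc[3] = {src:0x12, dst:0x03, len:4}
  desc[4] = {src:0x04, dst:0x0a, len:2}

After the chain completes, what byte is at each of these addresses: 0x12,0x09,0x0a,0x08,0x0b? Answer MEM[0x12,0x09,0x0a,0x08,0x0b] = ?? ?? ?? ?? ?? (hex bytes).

MEM[0x12,0x09,0x0a,0x08,0x0b] = d2 87 df dc d2

D0: mem[0x04..0x0a] <- [1b 55 20 c2 87 b6 d2]
D1: mem[0x06..0x0a] <- [df d2 dc b6 39]
D2: mem[0x09..0x0b] <- [87 b6 d2]
D3: mem[0x03..0x06] <- [d2 df d2 dc]
D4: mem[0x0a..0x0b] <- [df d2]
query mem[0x12]=0xd2, mem[0x09]=0x87, mem[0x0a]=0xdf, mem[0x08]=0xdc, mem[0x0b]=0xd2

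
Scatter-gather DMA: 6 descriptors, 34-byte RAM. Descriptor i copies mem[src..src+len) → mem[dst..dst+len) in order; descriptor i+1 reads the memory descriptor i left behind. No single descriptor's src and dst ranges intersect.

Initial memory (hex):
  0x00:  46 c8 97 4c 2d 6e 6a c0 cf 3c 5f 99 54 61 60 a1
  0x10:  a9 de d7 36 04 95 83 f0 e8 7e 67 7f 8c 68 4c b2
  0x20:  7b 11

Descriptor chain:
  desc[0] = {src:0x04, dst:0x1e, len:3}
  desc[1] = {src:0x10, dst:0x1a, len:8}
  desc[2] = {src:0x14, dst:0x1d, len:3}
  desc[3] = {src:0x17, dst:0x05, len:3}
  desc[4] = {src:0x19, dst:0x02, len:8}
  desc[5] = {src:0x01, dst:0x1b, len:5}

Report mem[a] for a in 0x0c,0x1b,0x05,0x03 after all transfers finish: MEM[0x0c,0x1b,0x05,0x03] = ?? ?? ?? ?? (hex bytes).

#0 dst[0x1e+3] := {0x2d,0x6e,0x6a}
#1 dst[0x1a+8] := {0xa9,0xde,0xd7,0x36,0x04,0x95,0x83,0xf0}
#2 dst[0x1d+3] := {0x04,0x95,0x83}
#3 dst[0x05+3] := {0xf0,0xe8,0x7e}
#4 dst[0x02+8] := {0x7e,0xa9,0xde,0xd7,0x04,0x95,0x83,0x83}
#5 dst[0x1b+5] := {0xc8,0x7e,0xa9,0xde,0xd7}
query mem[0x0c]=0x54, mem[0x1b]=0xc8, mem[0x05]=0xd7, mem[0x03]=0xa9

MEM[0x0c,0x1b,0x05,0x03] = 54 c8 d7 a9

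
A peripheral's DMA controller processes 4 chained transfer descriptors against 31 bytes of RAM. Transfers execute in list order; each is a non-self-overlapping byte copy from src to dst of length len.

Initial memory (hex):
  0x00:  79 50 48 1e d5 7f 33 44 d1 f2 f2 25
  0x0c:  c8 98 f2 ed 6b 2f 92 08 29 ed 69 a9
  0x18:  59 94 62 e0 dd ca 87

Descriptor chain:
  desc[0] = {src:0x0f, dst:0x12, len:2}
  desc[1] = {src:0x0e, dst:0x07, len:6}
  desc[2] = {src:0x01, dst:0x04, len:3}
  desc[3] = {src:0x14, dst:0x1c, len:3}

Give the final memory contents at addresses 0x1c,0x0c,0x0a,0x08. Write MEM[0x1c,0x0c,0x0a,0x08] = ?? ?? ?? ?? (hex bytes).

MEM[0x1c,0x0c,0x0a,0x08] = 29 6b 2f ed

D0: mem[0x12..0x13] <- [ed 6b]
D1: mem[0x07..0x0c] <- [f2 ed 6b 2f ed 6b]
D2: mem[0x04..0x06] <- [50 48 1e]
D3: mem[0x1c..0x1e] <- [29 ed 69]
query mem[0x1c]=0x29, mem[0x0c]=0x6b, mem[0x0a]=0x2f, mem[0x08]=0xed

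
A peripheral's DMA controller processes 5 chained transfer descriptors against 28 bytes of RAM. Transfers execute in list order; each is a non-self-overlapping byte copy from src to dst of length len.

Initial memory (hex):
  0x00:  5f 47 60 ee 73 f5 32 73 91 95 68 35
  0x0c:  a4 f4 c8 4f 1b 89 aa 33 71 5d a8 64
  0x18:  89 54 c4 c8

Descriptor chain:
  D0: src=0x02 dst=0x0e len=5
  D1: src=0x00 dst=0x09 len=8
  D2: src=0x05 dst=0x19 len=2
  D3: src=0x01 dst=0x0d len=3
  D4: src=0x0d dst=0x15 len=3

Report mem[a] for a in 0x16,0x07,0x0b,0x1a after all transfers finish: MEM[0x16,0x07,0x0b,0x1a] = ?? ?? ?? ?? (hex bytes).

D0: mem[0x0e..0x12] <- [60 ee 73 f5 32]
D1: mem[0x09..0x10] <- [5f 47 60 ee 73 f5 32 73]
D2: mem[0x19..0x1a] <- [f5 32]
D3: mem[0x0d..0x0f] <- [47 60 ee]
D4: mem[0x15..0x17] <- [47 60 ee]
query mem[0x16]=0x60, mem[0x07]=0x73, mem[0x0b]=0x60, mem[0x1a]=0x32

MEM[0x16,0x07,0x0b,0x1a] = 60 73 60 32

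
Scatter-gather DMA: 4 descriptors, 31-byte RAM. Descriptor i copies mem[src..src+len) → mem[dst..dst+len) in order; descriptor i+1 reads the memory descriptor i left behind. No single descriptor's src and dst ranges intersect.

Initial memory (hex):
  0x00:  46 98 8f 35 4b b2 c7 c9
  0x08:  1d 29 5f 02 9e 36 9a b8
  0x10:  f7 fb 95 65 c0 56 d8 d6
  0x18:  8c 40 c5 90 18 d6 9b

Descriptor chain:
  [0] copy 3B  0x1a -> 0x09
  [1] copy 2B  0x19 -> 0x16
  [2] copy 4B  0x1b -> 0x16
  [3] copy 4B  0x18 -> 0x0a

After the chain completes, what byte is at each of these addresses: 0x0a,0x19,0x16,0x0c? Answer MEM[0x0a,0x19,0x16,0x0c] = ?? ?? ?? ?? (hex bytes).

D0: mem[0x09..0x0b] <- [c5 90 18]
D1: mem[0x16..0x17] <- [40 c5]
D2: mem[0x16..0x19] <- [90 18 d6 9b]
D3: mem[0x0a..0x0d] <- [d6 9b c5 90]
query mem[0x0a]=0xd6, mem[0x19]=0x9b, mem[0x16]=0x90, mem[0x0c]=0xc5

MEM[0x0a,0x19,0x16,0x0c] = d6 9b 90 c5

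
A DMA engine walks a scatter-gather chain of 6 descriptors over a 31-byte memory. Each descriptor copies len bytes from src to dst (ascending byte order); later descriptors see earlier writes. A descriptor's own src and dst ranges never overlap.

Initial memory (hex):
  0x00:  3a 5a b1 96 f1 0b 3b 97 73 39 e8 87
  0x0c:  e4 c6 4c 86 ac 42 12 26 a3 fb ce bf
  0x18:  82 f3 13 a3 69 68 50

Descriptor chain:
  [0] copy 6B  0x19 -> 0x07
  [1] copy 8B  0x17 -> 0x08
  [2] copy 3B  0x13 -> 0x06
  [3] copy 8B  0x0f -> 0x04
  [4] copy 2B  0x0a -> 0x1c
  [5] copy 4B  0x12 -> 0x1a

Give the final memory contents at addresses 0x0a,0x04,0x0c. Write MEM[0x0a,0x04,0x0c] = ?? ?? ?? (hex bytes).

  after D0: wrote 6B at 0x07 = f313a3696850
  after D1: wrote 8B at 0x08 = bf82f313a3696850
  after D2: wrote 3B at 0x06 = 26a3fb
  after D3: wrote 8B at 0x04 = 50ac421226a3fbce
  after D4: wrote 2B at 0x1c = fbce
  after D5: wrote 4B at 0x1a = 1226a3fb
query mem[0x0a]=0xfb, mem[0x04]=0x50, mem[0x0c]=0xa3

MEM[0x0a,0x04,0x0c] = fb 50 a3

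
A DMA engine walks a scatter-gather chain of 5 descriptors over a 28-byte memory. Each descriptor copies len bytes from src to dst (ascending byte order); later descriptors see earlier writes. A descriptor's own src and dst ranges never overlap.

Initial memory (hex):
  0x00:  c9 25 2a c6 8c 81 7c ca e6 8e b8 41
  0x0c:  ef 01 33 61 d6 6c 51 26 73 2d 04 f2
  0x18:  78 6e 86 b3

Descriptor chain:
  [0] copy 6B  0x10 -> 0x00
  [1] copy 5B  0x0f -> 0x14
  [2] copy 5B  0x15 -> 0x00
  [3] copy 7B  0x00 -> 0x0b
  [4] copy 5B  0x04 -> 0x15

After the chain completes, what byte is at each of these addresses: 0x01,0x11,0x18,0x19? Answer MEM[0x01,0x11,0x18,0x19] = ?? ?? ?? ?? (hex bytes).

MEM[0x01,0x11,0x18,0x19] = 6c 7c ca e6

  after D0: wrote 6B at 0x00 = d66c5126732d
  after D1: wrote 5B at 0x14 = 61d66c5126
  after D2: wrote 5B at 0x00 = d66c51266e
  after D3: wrote 7B at 0x0b = d66c51266e2d7c
  after D4: wrote 5B at 0x15 = 6e2d7ccae6
query mem[0x01]=0x6c, mem[0x11]=0x7c, mem[0x18]=0xca, mem[0x19]=0xe6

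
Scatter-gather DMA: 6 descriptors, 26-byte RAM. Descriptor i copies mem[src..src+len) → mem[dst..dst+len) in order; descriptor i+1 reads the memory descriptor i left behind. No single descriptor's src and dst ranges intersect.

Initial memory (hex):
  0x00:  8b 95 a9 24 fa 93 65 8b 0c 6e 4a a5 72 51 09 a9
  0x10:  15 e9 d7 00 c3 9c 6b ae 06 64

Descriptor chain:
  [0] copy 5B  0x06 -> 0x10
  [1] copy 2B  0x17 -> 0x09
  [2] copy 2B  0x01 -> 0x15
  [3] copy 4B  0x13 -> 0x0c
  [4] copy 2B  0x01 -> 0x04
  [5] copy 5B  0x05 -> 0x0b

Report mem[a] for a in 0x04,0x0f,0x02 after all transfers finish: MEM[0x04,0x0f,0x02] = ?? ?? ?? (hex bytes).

MEM[0x04,0x0f,0x02] = 95 ae a9

[0] 0x06->0x10 len=5 : 65 8b 0c 6e 4a
[1] 0x17->0x09 len=2 : ae 06
[2] 0x01->0x15 len=2 : 95 a9
[3] 0x13->0x0c len=4 : 6e 4a 95 a9
[4] 0x01->0x04 len=2 : 95 a9
[5] 0x05->0x0b len=5 : a9 65 8b 0c ae
query mem[0x04]=0x95, mem[0x0f]=0xae, mem[0x02]=0xa9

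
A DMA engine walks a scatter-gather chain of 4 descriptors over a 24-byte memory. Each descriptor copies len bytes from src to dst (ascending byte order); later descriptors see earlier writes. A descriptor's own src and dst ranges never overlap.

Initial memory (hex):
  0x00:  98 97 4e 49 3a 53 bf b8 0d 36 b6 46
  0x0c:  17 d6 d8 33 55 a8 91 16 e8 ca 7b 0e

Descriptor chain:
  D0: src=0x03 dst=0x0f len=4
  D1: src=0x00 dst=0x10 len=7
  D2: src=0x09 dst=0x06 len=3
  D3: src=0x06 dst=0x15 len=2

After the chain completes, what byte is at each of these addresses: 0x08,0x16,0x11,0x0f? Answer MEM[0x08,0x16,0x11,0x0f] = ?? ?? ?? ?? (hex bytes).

MEM[0x08,0x16,0x11,0x0f] = 46 b6 97 49

D0: mem[0x0f..0x12] <- [49 3a 53 bf]
D1: mem[0x10..0x16] <- [98 97 4e 49 3a 53 bf]
D2: mem[0x06..0x08] <- [36 b6 46]
D3: mem[0x15..0x16] <- [36 b6]
query mem[0x08]=0x46, mem[0x16]=0xb6, mem[0x11]=0x97, mem[0x0f]=0x49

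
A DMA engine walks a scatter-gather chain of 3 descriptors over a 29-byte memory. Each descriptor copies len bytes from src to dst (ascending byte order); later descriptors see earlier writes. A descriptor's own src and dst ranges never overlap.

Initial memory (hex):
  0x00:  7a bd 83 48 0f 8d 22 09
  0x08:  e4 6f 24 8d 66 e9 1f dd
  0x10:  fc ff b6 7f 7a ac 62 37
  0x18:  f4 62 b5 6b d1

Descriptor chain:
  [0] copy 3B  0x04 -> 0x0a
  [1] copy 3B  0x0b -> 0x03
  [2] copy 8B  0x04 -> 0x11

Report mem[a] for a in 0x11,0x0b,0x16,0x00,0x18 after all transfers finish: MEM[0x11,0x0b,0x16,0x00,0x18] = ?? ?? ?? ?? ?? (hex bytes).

MEM[0x11,0x0b,0x16,0x00,0x18] = 22 8d 6f 7a 8d

[0] 0x04->0x0a len=3 : 0f 8d 22
[1] 0x0b->0x03 len=3 : 8d 22 e9
[2] 0x04->0x11 len=8 : 22 e9 22 09 e4 6f 0f 8d
query mem[0x11]=0x22, mem[0x0b]=0x8d, mem[0x16]=0x6f, mem[0x00]=0x7a, mem[0x18]=0x8d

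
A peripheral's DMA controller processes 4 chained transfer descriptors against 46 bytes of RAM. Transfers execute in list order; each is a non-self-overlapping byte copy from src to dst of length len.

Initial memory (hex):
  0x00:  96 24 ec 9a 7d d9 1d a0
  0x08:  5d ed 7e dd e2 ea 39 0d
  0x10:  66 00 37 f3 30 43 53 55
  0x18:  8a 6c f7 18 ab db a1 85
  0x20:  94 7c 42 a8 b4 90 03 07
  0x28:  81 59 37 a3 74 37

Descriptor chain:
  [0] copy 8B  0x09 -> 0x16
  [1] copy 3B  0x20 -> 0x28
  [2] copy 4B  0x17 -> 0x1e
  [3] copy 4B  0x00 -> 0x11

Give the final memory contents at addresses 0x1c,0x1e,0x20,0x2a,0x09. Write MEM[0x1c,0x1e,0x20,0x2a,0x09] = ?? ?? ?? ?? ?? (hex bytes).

[0] 0x09->0x16 len=8 : ed 7e dd e2 ea 39 0d 66
[1] 0x20->0x28 len=3 : 94 7c 42
[2] 0x17->0x1e len=4 : 7e dd e2 ea
[3] 0x00->0x11 len=4 : 96 24 ec 9a
query mem[0x1c]=0x0d, mem[0x1e]=0x7e, mem[0x20]=0xe2, mem[0x2a]=0x42, mem[0x09]=0xed

MEM[0x1c,0x1e,0x20,0x2a,0x09] = 0d 7e e2 42 ed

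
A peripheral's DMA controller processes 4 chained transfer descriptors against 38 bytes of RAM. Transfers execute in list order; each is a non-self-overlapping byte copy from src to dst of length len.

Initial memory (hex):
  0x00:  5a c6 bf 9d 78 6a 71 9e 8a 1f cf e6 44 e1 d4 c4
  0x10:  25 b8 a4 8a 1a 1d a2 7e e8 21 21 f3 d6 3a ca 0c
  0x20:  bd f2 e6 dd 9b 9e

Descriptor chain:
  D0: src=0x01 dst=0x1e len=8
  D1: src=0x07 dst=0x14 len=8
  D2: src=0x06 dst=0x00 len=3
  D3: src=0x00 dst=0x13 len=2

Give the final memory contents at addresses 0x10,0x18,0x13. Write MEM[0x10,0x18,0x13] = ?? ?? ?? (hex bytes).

MEM[0x10,0x18,0x13] = 25 e6 71

#0 dst[0x1e+8] := {0xc6,0xbf,0x9d,0x78,0x6a,0x71,0x9e,0x8a}
#1 dst[0x14+8] := {0x9e,0x8a,0x1f,0xcf,0xe6,0x44,0xe1,0xd4}
#2 dst[0x00+3] := {0x71,0x9e,0x8a}
#3 dst[0x13+2] := {0x71,0x9e}
query mem[0x10]=0x25, mem[0x18]=0xe6, mem[0x13]=0x71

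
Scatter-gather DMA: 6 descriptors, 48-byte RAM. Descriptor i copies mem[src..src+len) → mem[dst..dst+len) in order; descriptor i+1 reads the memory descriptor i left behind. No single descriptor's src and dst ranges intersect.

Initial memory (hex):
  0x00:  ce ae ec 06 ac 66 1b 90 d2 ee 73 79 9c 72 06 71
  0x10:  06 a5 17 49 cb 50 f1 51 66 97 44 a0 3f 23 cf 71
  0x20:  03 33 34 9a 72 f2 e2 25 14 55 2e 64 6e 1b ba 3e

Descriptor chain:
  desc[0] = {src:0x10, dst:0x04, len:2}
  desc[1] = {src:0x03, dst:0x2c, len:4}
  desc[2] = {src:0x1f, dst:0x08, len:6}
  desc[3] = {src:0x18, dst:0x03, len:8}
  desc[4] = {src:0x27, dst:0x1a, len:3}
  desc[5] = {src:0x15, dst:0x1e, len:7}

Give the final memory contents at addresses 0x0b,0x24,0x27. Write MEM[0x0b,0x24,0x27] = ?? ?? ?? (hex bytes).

MEM[0x0b,0x24,0x27] = 34 14 25

[0] 0x10->0x04 len=2 : 06 a5
[1] 0x03->0x2c len=4 : 06 06 a5 1b
[2] 0x1f->0x08 len=6 : 71 03 33 34 9a 72
[3] 0x18->0x03 len=8 : 66 97 44 a0 3f 23 cf 71
[4] 0x27->0x1a len=3 : 25 14 55
[5] 0x15->0x1e len=7 : 50 f1 51 66 97 25 14
query mem[0x0b]=0x34, mem[0x24]=0x14, mem[0x27]=0x25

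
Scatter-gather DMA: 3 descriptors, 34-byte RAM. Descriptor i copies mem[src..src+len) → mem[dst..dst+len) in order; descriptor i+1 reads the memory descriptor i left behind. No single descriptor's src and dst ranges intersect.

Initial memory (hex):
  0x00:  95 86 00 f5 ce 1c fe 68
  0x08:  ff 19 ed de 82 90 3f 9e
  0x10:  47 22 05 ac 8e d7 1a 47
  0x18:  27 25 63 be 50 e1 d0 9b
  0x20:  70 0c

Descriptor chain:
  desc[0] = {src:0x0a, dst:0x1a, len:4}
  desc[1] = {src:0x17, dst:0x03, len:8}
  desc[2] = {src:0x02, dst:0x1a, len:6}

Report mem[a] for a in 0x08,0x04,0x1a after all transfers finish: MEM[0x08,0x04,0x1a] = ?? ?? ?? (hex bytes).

#0 dst[0x1a+4] := {0xed,0xde,0x82,0x90}
#1 dst[0x03+8] := {0x47,0x27,0x25,0xed,0xde,0x82,0x90,0xd0}
#2 dst[0x1a+6] := {0x00,0x47,0x27,0x25,0xed,0xde}
query mem[0x08]=0x82, mem[0x04]=0x27, mem[0x1a]=0x00

MEM[0x08,0x04,0x1a] = 82 27 00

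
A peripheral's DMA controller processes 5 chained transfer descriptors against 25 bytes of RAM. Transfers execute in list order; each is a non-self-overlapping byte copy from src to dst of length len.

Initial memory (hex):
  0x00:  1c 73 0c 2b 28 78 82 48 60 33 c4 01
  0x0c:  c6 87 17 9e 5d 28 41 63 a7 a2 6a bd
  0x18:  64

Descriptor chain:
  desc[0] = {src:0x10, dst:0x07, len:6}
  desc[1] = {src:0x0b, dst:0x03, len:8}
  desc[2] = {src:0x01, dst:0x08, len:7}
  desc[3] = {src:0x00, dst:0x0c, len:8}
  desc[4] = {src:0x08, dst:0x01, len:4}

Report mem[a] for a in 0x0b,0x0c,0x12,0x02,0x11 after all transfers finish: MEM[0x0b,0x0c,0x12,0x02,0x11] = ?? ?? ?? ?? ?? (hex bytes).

MEM[0x0b,0x0c,0x12,0x02,0x11] = a2 1c 17 0c 87

#0 dst[0x07+6] := {0x5d,0x28,0x41,0x63,0xa7,0xa2}
#1 dst[0x03+8] := {0xa7,0xa2,0x87,0x17,0x9e,0x5d,0x28,0x41}
#2 dst[0x08+7] := {0x73,0x0c,0xa7,0xa2,0x87,0x17,0x9e}
#3 dst[0x0c+8] := {0x1c,0x73,0x0c,0xa7,0xa2,0x87,0x17,0x9e}
#4 dst[0x01+4] := {0x73,0x0c,0xa7,0xa2}
query mem[0x0b]=0xa2, mem[0x0c]=0x1c, mem[0x12]=0x17, mem[0x02]=0x0c, mem[0x11]=0x87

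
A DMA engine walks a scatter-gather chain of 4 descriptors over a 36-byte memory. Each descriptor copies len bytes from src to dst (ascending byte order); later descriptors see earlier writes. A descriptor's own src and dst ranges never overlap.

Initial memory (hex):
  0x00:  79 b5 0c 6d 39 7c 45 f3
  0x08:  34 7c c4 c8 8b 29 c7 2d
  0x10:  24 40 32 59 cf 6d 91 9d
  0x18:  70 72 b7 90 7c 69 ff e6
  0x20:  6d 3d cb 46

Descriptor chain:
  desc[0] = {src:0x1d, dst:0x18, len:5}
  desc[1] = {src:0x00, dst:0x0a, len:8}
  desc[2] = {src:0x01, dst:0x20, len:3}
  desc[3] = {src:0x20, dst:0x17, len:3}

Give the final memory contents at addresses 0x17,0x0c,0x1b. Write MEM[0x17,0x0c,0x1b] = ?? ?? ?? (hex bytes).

  after D0: wrote 5B at 0x18 = 69ffe66d3d
  after D1: wrote 8B at 0x0a = 79b50c6d397c45f3
  after D2: wrote 3B at 0x20 = b50c6d
  after D3: wrote 3B at 0x17 = b50c6d
query mem[0x17]=0xb5, mem[0x0c]=0x0c, mem[0x1b]=0x6d

MEM[0x17,0x0c,0x1b] = b5 0c 6d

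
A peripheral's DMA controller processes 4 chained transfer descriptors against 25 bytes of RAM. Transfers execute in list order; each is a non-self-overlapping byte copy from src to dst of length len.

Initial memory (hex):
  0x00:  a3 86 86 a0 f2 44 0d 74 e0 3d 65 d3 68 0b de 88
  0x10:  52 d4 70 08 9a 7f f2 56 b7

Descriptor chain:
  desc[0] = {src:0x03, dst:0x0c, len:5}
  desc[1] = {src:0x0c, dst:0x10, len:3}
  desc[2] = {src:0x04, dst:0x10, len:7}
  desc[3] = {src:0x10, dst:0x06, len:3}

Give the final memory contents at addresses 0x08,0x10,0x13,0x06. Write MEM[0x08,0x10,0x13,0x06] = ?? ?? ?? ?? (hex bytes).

MEM[0x08,0x10,0x13,0x06] = 0d f2 74 f2

  after D0: wrote 5B at 0x0c = a0f2440d74
  after D1: wrote 3B at 0x10 = a0f244
  after D2: wrote 7B at 0x10 = f2440d74e03d65
  after D3: wrote 3B at 0x06 = f2440d
query mem[0x08]=0x0d, mem[0x10]=0xf2, mem[0x13]=0x74, mem[0x06]=0xf2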